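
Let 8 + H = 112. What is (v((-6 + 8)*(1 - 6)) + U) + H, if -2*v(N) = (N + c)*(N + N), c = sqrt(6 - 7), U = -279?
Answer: -275 + 10*I ≈ -275.0 + 10.0*I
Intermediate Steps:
H = 104 (H = -8 + 112 = 104)
c = I (c = sqrt(-1) = I ≈ 1.0*I)
v(N) = -N*(I + N) (v(N) = -(N + I)*(N + N)/2 = -(I + N)*2*N/2 = -N*(I + N))
(v((-6 + 8)*(1 - 6)) + U) + H = (-(-6 + 8)*(1 - 6)*(I + (-6 + 8)*(1 - 6)) - 279) + 104 = (-2*(-5)*(I + 2*(-5)) - 279) + 104 = (-1*(-10)*(I - 10) - 279) + 104 = (-1*(-10)*(-10 + I) - 279) + 104 = ((-100 + 10*I) - 279) + 104 = (-379 + 10*I) + 104 = -275 + 10*I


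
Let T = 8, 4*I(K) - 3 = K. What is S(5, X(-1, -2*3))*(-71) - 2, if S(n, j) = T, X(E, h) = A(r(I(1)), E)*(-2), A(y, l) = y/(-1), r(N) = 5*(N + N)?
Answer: -570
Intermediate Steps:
I(K) = ¾ + K/4
r(N) = 10*N (r(N) = 5*(2*N) = 10*N)
A(y, l) = -y (A(y, l) = y*(-1) = -y)
X(E, h) = 20 (X(E, h) = -10*(¾ + (¼)*1)*(-2) = -10*(¾ + ¼)*(-2) = -10*(-2) = 20)
S(n, j) = 8
S(5, X(-1, -2*3))*(-71) - 2 = 8*(-71) - 2 = -568 - 2 = -570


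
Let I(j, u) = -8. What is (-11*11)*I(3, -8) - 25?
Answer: 943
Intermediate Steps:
(-11*11)*I(3, -8) - 25 = -11*11*(-8) - 25 = -121*(-8) - 25 = 968 - 25 = 943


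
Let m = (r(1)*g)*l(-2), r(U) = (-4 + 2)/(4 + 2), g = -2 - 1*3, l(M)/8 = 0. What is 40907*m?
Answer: 0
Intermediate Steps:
l(M) = 0 (l(M) = 8*0 = 0)
g = -5 (g = -2 - 3 = -5)
r(U) = -⅓ (r(U) = -2/6 = -2*⅙ = -⅓)
m = 0 (m = -⅓*(-5)*0 = (5/3)*0 = 0)
40907*m = 40907*0 = 0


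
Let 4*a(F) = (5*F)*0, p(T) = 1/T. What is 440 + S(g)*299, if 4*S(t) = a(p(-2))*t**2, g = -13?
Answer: 440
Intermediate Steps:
a(F) = 0 (a(F) = ((5*F)*0)/4 = (1/4)*0 = 0)
S(t) = 0 (S(t) = (0*t**2)/4 = (1/4)*0 = 0)
440 + S(g)*299 = 440 + 0*299 = 440 + 0 = 440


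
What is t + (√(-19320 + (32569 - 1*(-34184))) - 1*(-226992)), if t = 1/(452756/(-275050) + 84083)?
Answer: 2624773914550949/11563288197 + √47433 ≈ 2.2721e+5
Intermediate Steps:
t = 137525/11563288197 (t = 1/(452756*(-1/275050) + 84083) = 1/(-226378/137525 + 84083) = 1/(11563288197/137525) = 137525/11563288197 ≈ 1.1893e-5)
t + (√(-19320 + (32569 - 1*(-34184))) - 1*(-226992)) = 137525/11563288197 + (√(-19320 + (32569 - 1*(-34184))) - 1*(-226992)) = 137525/11563288197 + (√(-19320 + (32569 + 34184)) + 226992) = 137525/11563288197 + (√(-19320 + 66753) + 226992) = 137525/11563288197 + (√47433 + 226992) = 137525/11563288197 + (226992 + √47433) = 2624773914550949/11563288197 + √47433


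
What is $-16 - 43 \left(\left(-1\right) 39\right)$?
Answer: $1661$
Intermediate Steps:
$-16 - 43 \left(\left(-1\right) 39\right) = -16 - -1677 = -16 + 1677 = 1661$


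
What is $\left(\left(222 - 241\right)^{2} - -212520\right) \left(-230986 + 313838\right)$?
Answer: $17637616612$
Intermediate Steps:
$\left(\left(222 - 241\right)^{2} - -212520\right) \left(-230986 + 313838\right) = \left(\left(-19\right)^{2} + 212520\right) 82852 = \left(361 + 212520\right) 82852 = 212881 \cdot 82852 = 17637616612$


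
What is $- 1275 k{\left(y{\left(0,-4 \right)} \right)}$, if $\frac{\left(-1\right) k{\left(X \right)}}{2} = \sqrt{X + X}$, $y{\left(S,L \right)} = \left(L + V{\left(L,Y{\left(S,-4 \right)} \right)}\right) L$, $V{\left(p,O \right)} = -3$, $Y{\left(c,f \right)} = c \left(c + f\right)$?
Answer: $5100 \sqrt{14} \approx 19082.0$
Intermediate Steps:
$y{\left(S,L \right)} = L \left(-3 + L\right)$ ($y{\left(S,L \right)} = \left(L - 3\right) L = \left(-3 + L\right) L = L \left(-3 + L\right)$)
$k{\left(X \right)} = - 2 \sqrt{2} \sqrt{X}$ ($k{\left(X \right)} = - 2 \sqrt{X + X} = - 2 \sqrt{2 X} = - 2 \sqrt{2} \sqrt{X}$)
$- 1275 k{\left(y{\left(0,-4 \right)} \right)} = - 1275 \left(- 2 \sqrt{2} \sqrt{- 4 \left(-3 - 4\right)}\right) = - 1275 \left(- 2 \sqrt{2} \sqrt{\left(-4\right) \left(-7\right)}\right) = - 1275 \left(- 2 \sqrt{2} \sqrt{28}\right) = - 1275 \left(- 2 \sqrt{2} \cdot 2 \sqrt{7}\right) = - 1275 \left(- 4 \sqrt{14}\right) = 5100 \sqrt{14}$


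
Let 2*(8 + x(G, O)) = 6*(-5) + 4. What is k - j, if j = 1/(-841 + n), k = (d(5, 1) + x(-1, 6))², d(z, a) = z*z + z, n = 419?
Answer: 34183/422 ≈ 81.002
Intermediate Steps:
d(z, a) = z + z² (d(z, a) = z² + z = z + z²)
x(G, O) = -21 (x(G, O) = -8 + (6*(-5) + 4)/2 = -8 + (-30 + 4)/2 = -8 + (½)*(-26) = -8 - 13 = -21)
k = 81 (k = (5*(1 + 5) - 21)² = (5*6 - 21)² = (30 - 21)² = 9² = 81)
j = -1/422 (j = 1/(-841 + 419) = 1/(-422) = -1/422 ≈ -0.0023697)
k - j = 81 - 1*(-1/422) = 81 + 1/422 = 34183/422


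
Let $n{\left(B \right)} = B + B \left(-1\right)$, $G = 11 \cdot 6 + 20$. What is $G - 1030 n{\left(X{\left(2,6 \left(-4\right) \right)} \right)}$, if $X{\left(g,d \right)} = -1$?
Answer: $86$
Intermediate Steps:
$G = 86$ ($G = 66 + 20 = 86$)
$n{\left(B \right)} = 0$ ($n{\left(B \right)} = B - B = 0$)
$G - 1030 n{\left(X{\left(2,6 \left(-4\right) \right)} \right)} = 86 - 0 = 86 + 0 = 86$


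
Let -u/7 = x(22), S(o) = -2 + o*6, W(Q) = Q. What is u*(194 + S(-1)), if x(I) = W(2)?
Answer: -2604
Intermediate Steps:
x(I) = 2
S(o) = -2 + 6*o
u = -14 (u = -7*2 = -14)
u*(194 + S(-1)) = -14*(194 + (-2 + 6*(-1))) = -14*(194 + (-2 - 6)) = -14*(194 - 8) = -14*186 = -2604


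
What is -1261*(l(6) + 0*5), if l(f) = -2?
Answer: 2522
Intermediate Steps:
-1261*(l(6) + 0*5) = -1261*(-2 + 0*5) = -1261*(-2 + 0) = -1261*(-2) = 2522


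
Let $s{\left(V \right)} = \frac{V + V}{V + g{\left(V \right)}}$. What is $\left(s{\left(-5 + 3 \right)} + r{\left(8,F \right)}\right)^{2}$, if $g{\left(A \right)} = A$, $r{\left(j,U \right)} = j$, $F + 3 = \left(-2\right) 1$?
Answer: $81$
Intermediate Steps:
$F = -5$ ($F = -3 - 2 = -5$)
$s{\left(V \right)} = 1$ ($s{\left(V \right)} = \frac{V + V}{V + V} = \frac{2 V}{2 V} = 2 V \frac{1}{2 V} = 1$)
$\left(s{\left(-5 + 3 \right)} + r{\left(8,F \right)}\right)^{2} = \left(1 + 8\right)^{2} = 9^{2} = 81$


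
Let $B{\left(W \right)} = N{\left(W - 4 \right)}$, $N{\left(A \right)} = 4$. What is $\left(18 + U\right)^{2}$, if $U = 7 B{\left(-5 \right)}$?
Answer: $2116$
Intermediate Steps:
$B{\left(W \right)} = 4$
$U = 28$ ($U = 7 \cdot 4 = 28$)
$\left(18 + U\right)^{2} = \left(18 + 28\right)^{2} = 46^{2} = 2116$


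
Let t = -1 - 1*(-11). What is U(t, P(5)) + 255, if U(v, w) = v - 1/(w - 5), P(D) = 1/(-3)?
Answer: 4243/16 ≈ 265.19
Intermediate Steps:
P(D) = -⅓
t = 10 (t = -1 + 11 = 10)
U(v, w) = v - 1/(-5 + w)
U(t, P(5)) + 255 = (-1 - 5*10 + 10*(-⅓))/(-5 - ⅓) + 255 = (-1 - 50 - 10/3)/(-16/3) + 255 = -3/16*(-163/3) + 255 = 163/16 + 255 = 4243/16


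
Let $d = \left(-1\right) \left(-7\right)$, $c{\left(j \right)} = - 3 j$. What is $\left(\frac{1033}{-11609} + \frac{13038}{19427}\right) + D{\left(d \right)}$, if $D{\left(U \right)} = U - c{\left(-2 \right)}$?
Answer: $\frac{356818094}{225528043} \approx 1.5821$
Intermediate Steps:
$d = 7$
$D{\left(U \right)} = -6 + U$ ($D{\left(U \right)} = U - \left(-3\right) \left(-2\right) = U - 6 = -6 + U$)
$\left(\frac{1033}{-11609} + \frac{13038}{19427}\right) + D{\left(d \right)} = \left(\frac{1033}{-11609} + \frac{13038}{19427}\right) + \left(-6 + 7\right) = \left(1033 \left(- \frac{1}{11609}\right) + 13038 \cdot \frac{1}{19427}\right) + 1 = \left(- \frac{1033}{11609} + \frac{13038}{19427}\right) + 1 = \frac{131290051}{225528043} + 1 = \frac{356818094}{225528043}$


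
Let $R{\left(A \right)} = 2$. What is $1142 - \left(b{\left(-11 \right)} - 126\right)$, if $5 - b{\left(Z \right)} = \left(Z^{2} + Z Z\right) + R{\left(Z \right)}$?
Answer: $1507$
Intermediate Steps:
$b{\left(Z \right)} = 3 - 2 Z^{2}$ ($b{\left(Z \right)} = 5 - \left(\left(Z^{2} + Z Z\right) + 2\right) = 5 - \left(\left(Z^{2} + Z^{2}\right) + 2\right) = 5 - \left(2 Z^{2} + 2\right) = 5 - \left(2 + 2 Z^{2}\right) = 3 - 2 Z^{2}$)
$1142 - \left(b{\left(-11 \right)} - 126\right) = 1142 - \left(\left(3 - 2 \left(-11\right)^{2}\right) - 126\right) = 1142 - \left(\left(3 - 242\right) - 126\right) = 1142 - \left(-239 - 126\right) = 1142 - -365 = 1142 + 365 = 1507$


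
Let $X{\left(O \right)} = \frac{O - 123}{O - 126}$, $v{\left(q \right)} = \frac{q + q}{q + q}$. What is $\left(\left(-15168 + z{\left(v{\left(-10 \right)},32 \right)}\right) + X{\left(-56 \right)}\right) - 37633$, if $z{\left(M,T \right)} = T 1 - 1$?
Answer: $- \frac{9603961}{182} \approx -52769.0$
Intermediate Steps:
$v{\left(q \right)} = 1$ ($v{\left(q \right)} = \frac{2 q}{2 q} = 2 q \frac{1}{2 q} = 1$)
$z{\left(M,T \right)} = -1 + T$ ($z{\left(M,T \right)} = T - 1 = -1 + T$)
$X{\left(O \right)} = \frac{-123 + O}{-126 + O}$
$\left(\left(-15168 + z{\left(v{\left(-10 \right)},32 \right)}\right) + X{\left(-56 \right)}\right) - 37633 = \left(\left(-15168 + \left(-1 + 32\right)\right) + \frac{-123 - 56}{-126 - 56}\right) - 37633 = \left(\left(-15168 + 31\right) + \frac{1}{-182} \left(-179\right)\right) - 37633 = \left(-15137 - - \frac{179}{182}\right) - 37633 = \left(-15137 + \frac{179}{182}\right) - 37633 = - \frac{2754755}{182} - 37633 = - \frac{9603961}{182}$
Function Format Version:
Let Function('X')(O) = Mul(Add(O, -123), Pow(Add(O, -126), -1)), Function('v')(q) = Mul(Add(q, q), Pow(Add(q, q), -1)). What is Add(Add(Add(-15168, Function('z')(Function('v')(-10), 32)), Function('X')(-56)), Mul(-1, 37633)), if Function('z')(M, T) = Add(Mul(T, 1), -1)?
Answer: Rational(-9603961, 182) ≈ -52769.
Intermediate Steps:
Function('v')(q) = 1 (Function('v')(q) = Mul(Mul(2, q), Pow(Mul(2, q), -1)) = Mul(Mul(2, q), Mul(Rational(1, 2), Pow(q, -1))) = 1)
Function('z')(M, T) = Add(-1, T) (Function('z')(M, T) = Add(T, -1) = Add(-1, T))
Function('X')(O) = Mul(Pow(Add(-126, O), -1), Add(-123, O)) (Function('X')(O) = Mul(Add(-123, O), Pow(Add(-126, O), -1)) = Mul(Pow(Add(-126, O), -1), Add(-123, O)))
Add(Add(Add(-15168, Function('z')(Function('v')(-10), 32)), Function('X')(-56)), Mul(-1, 37633)) = Add(Add(Add(-15168, Add(-1, 32)), Mul(Pow(Add(-126, -56), -1), Add(-123, -56))), Mul(-1, 37633)) = Add(Add(Add(-15168, 31), Mul(Pow(-182, -1), -179)), -37633) = Add(Add(-15137, Mul(Rational(-1, 182), -179)), -37633) = Add(Add(-15137, Rational(179, 182)), -37633) = Add(Rational(-2754755, 182), -37633) = Rational(-9603961, 182)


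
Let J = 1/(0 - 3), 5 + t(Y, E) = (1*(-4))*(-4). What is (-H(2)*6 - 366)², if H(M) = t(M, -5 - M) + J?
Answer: 184900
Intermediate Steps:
t(Y, E) = 11 (t(Y, E) = -5 + (1*(-4))*(-4) = -5 - 4*(-4) = -5 + 16 = 11)
J = -⅓ (J = 1/(-3) = -⅓ ≈ -0.33333)
H(M) = 32/3 (H(M) = 11 - ⅓ = 32/3)
(-H(2)*6 - 366)² = (-1*32/3*6 - 366)² = (-32/3*6 - 366)² = (-64 - 366)² = (-430)² = 184900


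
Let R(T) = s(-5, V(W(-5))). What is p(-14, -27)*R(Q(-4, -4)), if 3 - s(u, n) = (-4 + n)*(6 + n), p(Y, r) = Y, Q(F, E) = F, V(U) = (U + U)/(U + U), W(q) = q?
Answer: -336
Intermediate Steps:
V(U) = 1 (V(U) = (2*U)/((2*U)) = (2*U)*(1/(2*U)) = 1)
s(u, n) = 3 - (-4 + n)*(6 + n)
R(T) = 24 (R(T) = 27 - 1*1² - 2*1 = 27 - 1*1 - 2 = 27 - 1 - 2 = 24)
p(-14, -27)*R(Q(-4, -4)) = -14*24 = -336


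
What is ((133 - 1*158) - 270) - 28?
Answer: -323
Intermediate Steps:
((133 - 1*158) - 270) - 28 = ((133 - 158) - 270) - 28 = (-25 - 270) - 28 = -295 - 28 = -323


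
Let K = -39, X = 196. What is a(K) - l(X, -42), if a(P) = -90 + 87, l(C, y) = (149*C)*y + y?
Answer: 1226607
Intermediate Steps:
l(C, y) = y + 149*C*y (l(C, y) = 149*C*y + y = y + 149*C*y)
a(P) = -3
a(K) - l(X, -42) = -3 - (-42)*(1 + 149*196) = -3 - (-42)*(1 + 29204) = -3 - (-42)*29205 = -3 - 1*(-1226610) = -3 + 1226610 = 1226607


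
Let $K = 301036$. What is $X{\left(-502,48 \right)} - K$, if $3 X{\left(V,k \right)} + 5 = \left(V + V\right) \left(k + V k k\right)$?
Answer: $\frac{1160283127}{3} \approx 3.8676 \cdot 10^{8}$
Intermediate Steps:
$X{\left(V,k \right)} = - \frac{5}{3} + \frac{2 V \left(k + V k^{2}\right)}{3}$ ($X{\left(V,k \right)} = - \frac{5}{3} + \frac{\left(V + V\right) \left(k + V k k\right)}{3} = - \frac{5}{3} + \frac{2 V \left(k + V k^{2}\right)}{3}$)
$X{\left(-502,48 \right)} - K = \left(- \frac{5}{3} + \frac{2}{3} \left(-502\right) 48 + \frac{2 \left(-502\right)^{2} \cdot 48^{2}}{3}\right) - 301036 = \left(- \frac{5}{3} - 16064 + \frac{2}{3} \cdot 252004 \cdot 2304\right) - 301036 = \left(- \frac{5}{3} - 16064 + 387078144\right) - 301036 = \frac{1161186235}{3} - 301036 = \frac{1160283127}{3}$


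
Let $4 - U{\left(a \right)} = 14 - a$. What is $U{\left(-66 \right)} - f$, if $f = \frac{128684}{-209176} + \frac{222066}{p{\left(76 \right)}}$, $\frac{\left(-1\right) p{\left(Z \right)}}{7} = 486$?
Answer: $- \frac{99919619}{9883566} \approx -10.11$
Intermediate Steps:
$p{\left(Z \right)} = -3402$ ($p{\left(Z \right)} = \left(-7\right) 486 = -3402$)
$U{\left(a \right)} = -10 + a$ ($U{\left(a \right)} = 4 - \left(14 - a\right) = 4 + \left(-14 + a\right) = -10 + a$)
$f = - \frac{651231397}{9883566}$ ($f = \frac{128684}{-209176} + \frac{222066}{-3402} = 128684 \left(- \frac{1}{209176}\right) + 222066 \left(- \frac{1}{3402}\right) = - \frac{32171}{52294} - \frac{12337}{189} = - \frac{651231397}{9883566} \approx -65.89$)
$U{\left(-66 \right)} - f = \left(-10 - 66\right) - - \frac{651231397}{9883566} = -76 + \frac{651231397}{9883566} = - \frac{99919619}{9883566}$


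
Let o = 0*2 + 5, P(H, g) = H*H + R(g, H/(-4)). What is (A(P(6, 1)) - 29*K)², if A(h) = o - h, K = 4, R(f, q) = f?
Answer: 21904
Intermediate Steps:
P(H, g) = g + H² (P(H, g) = H*H + g = H² + g = g + H²)
o = 5 (o = 0 + 5 = 5)
A(h) = 5 - h
(A(P(6, 1)) - 29*K)² = ((5 - (1 + 6²)) - 29*4)² = ((5 - (1 + 36)) - 116)² = ((5 - 1*37) - 116)² = ((5 - 37) - 116)² = (-32 - 116)² = (-148)² = 21904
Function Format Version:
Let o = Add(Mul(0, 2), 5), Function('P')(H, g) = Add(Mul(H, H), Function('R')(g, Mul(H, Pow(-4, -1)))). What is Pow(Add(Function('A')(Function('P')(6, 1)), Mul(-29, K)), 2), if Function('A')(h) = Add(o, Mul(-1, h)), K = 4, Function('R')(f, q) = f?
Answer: 21904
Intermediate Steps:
Function('P')(H, g) = Add(g, Pow(H, 2)) (Function('P')(H, g) = Add(Mul(H, H), g) = Add(Pow(H, 2), g) = Add(g, Pow(H, 2)))
o = 5 (o = Add(0, 5) = 5)
Function('A')(h) = Add(5, Mul(-1, h))
Pow(Add(Function('A')(Function('P')(6, 1)), Mul(-29, K)), 2) = Pow(Add(Add(5, Mul(-1, Add(1, Pow(6, 2)))), Mul(-29, 4)), 2) = Pow(Add(Add(5, Mul(-1, Add(1, 36))), -116), 2) = Pow(Add(Add(5, Mul(-1, 37)), -116), 2) = Pow(Add(Add(5, -37), -116), 2) = Pow(Add(-32, -116), 2) = Pow(-148, 2) = 21904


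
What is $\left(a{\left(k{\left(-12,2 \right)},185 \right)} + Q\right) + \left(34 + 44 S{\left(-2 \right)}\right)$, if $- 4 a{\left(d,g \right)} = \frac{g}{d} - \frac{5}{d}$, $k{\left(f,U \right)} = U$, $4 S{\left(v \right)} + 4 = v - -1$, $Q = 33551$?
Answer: $\frac{67015}{2} \approx 33508.0$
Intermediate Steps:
$S{\left(v \right)} = - \frac{3}{4} + \frac{v}{4}$ ($S{\left(v \right)} = -1 + \frac{v - -1}{4} = -1 + \frac{v + 1}{4} = -1 + \frac{1 + v}{4} = -1 + \left(\frac{1}{4} + \frac{v}{4}\right) = - \frac{3}{4} + \frac{v}{4}$)
$a{\left(d,g \right)} = \frac{5}{4 d} - \frac{g}{4 d}$ ($a{\left(d,g \right)} = - \frac{\frac{g}{d} - \frac{5}{d}}{4} = - \frac{- \frac{5}{d} + \frac{g}{d}}{4} = \frac{5}{4 d} - \frac{g}{4 d}$)
$\left(a{\left(k{\left(-12,2 \right)},185 \right)} + Q\right) + \left(34 + 44 S{\left(-2 \right)}\right) = \left(\frac{5 - 185}{4 \cdot 2} + 33551\right) + \left(34 + 44 \left(- \frac{3}{4} + \frac{1}{4} \left(-2\right)\right)\right) = \left(\frac{1}{4} \cdot \frac{1}{2} \left(5 - 185\right) + 33551\right) + \left(34 + 44 \left(- \frac{3}{4} - \frac{1}{2}\right)\right) = \left(\frac{1}{4} \cdot \frac{1}{2} \left(-180\right) + 33551\right) + \left(34 + 44 \left(- \frac{5}{4}\right)\right) = \left(- \frac{45}{2} + 33551\right) + \left(34 - 55\right) = \frac{67057}{2} - 21 = \frac{67015}{2}$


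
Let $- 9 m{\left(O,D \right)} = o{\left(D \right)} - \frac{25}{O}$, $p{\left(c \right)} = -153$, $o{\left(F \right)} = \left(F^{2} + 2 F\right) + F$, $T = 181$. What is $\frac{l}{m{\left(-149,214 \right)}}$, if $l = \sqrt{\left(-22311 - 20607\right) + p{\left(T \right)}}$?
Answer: $- \frac{3129 i \sqrt{879}}{2306429} \approx - 0.040222 i$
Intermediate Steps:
$o{\left(F \right)} = F^{2} + 3 F$
$m{\left(O,D \right)} = \frac{25}{9 O} - \frac{D \left(3 + D\right)}{9}$ ($m{\left(O,D \right)} = - \frac{D \left(3 + D\right) - \frac{25}{O}}{9} = - \frac{- \frac{25}{O} + D \left(3 + D\right)}{9} = \frac{25}{9 O} - \frac{D \left(3 + D\right)}{9}$)
$l = 7 i \sqrt{879}$ ($l = \sqrt{\left(-22311 - 20607\right) - 153} = \sqrt{-42918 - 153} = \sqrt{-43071} = 7 i \sqrt{879} \approx 207.54 i$)
$\frac{l}{m{\left(-149,214 \right)}} = \frac{7 i \sqrt{879}}{\frac{1}{9} \frac{1}{-149} \left(25 - 214 \left(-149\right) \left(3 + 214\right)\right)} = \frac{7 i \sqrt{879}}{\frac{1}{9} \left(- \frac{1}{149}\right) \left(25 - 214 \left(-149\right) 217\right)} = \frac{7 i \sqrt{879}}{\frac{1}{9} \left(- \frac{1}{149}\right) \left(25 + 6919262\right)} = \frac{7 i \sqrt{879}}{\frac{1}{9} \left(- \frac{1}{149}\right) 6919287} = \frac{7 i \sqrt{879}}{- \frac{2306429}{447}} = 7 i \sqrt{879} \left(- \frac{447}{2306429}\right) = - \frac{3129 i \sqrt{879}}{2306429}$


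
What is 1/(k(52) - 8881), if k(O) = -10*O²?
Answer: -1/35921 ≈ -2.7839e-5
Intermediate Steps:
1/(k(52) - 8881) = 1/(-10*52² - 8881) = 1/(-10*2704 - 8881) = 1/(-27040 - 8881) = 1/(-35921) = -1/35921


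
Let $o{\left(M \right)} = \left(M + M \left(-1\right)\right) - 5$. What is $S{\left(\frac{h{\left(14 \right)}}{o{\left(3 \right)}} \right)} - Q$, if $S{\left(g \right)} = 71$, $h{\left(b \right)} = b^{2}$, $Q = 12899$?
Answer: $-12828$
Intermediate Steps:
$o{\left(M \right)} = -5$ ($o{\left(M \right)} = \left(M - M\right) - 5 = 0 - 5 = -5$)
$S{\left(\frac{h{\left(14 \right)}}{o{\left(3 \right)}} \right)} - Q = 71 - 12899 = -12828$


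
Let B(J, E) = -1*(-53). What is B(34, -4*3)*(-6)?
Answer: -318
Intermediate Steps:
B(J, E) = 53
B(34, -4*3)*(-6) = 53*(-6) = -318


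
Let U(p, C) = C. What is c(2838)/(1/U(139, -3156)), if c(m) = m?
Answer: -8956728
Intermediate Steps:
c(2838)/(1/U(139, -3156)) = 2838/(1/(-3156)) = 2838/(-1/3156) = 2838*(-3156) = -8956728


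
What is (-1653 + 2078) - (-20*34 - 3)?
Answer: 1108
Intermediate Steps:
(-1653 + 2078) - (-20*34 - 3) = 425 - (-680 - 3) = 425 - 1*(-683) = 425 + 683 = 1108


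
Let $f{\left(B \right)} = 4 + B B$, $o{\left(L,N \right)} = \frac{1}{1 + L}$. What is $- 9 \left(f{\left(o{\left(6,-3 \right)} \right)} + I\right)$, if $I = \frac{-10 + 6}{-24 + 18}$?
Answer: $- \frac{2067}{49} \approx -42.184$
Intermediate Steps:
$I = \frac{2}{3}$ ($I = - \frac{4}{-6} = \left(-4\right) \left(- \frac{1}{6}\right) = \frac{2}{3} \approx 0.66667$)
$f{\left(B \right)} = 4 + B^{2}$
$- 9 \left(f{\left(o{\left(6,-3 \right)} \right)} + I\right) = - 9 \left(\left(4 + \left(\frac{1}{1 + 6}\right)^{2}\right) + \frac{2}{3}\right) = - 9 \left(\left(4 + \left(\frac{1}{7}\right)^{2}\right) + \frac{2}{3}\right) = - 9 \left(\left(4 + \frac{1}{49}\right) + \frac{2}{3}\right) = - 9 \left(\frac{197}{49} + \frac{2}{3}\right) = \left(-9\right) \frac{689}{147} = - \frac{2067}{49}$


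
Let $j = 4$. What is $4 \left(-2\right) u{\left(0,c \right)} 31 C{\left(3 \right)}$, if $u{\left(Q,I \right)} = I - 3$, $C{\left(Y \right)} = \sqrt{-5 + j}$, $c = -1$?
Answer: $992 i \approx 992.0 i$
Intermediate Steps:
$C{\left(Y \right)} = i$ ($C{\left(Y \right)} = \sqrt{-5 + 4} = \sqrt{-1} = i$)
$u{\left(Q,I \right)} = -3 + I$ ($u{\left(Q,I \right)} = I - 3 = -3 + I$)
$4 \left(-2\right) u{\left(0,c \right)} 31 C{\left(3 \right)} = 4 \left(-2\right) \left(-3 - 1\right) 31 i = \left(-8\right) \left(-4\right) 31 i = 32 \cdot 31 i = 992 i$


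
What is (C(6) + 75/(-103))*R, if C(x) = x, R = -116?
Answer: -62988/103 ≈ -611.53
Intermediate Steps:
(C(6) + 75/(-103))*R = (6 + 75/(-103))*(-116) = (6 + 75*(-1/103))*(-116) = (6 - 75/103)*(-116) = (543/103)*(-116) = -62988/103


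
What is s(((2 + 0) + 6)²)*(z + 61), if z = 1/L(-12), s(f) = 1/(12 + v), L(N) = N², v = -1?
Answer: 8785/1584 ≈ 5.5461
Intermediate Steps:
s(f) = 1/11 (s(f) = 1/(12 - 1) = 1/11)
z = 1/144 (z = 1/((-12)²) = 1/144 ≈ 0.0069444)
s(((2 + 0) + 6)²)*(z + 61) = (1/144 + 61)/11 = (1/11)*(8785/144) = 8785/1584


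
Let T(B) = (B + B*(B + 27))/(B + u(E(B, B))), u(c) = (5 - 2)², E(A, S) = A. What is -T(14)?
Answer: -588/23 ≈ -25.565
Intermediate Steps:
u(c) = 9 (u(c) = 3² = 9)
T(B) = (B + B*(27 + B))/(9 + B) (T(B) = (B + B*(B + 27))/(B + 9) = (B + B*(27 + B))/(9 + B))
-T(14) = -14*(28 + 14)/(9 + 14) = -14*42/23 = -1*588/23 = -588/23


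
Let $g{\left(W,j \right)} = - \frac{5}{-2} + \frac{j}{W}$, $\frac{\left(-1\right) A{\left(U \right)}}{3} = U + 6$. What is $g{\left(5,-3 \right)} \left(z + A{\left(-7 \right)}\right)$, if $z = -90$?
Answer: $- \frac{1653}{10} \approx -165.3$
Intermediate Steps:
$A{\left(U \right)} = -18 - 3 U$ ($A{\left(U \right)} = - 3 \left(U + 6\right) = - 3 \left(6 + U\right) = -18 - 3 U$)
$g{\left(W,j \right)} = \frac{5}{2} + \frac{j}{W}$ ($g{\left(W,j \right)} = \left(-5\right) \left(- \frac{1}{2}\right) + \frac{j}{W} = \frac{5}{2} + \frac{j}{W}$)
$g{\left(5,-3 \right)} \left(z + A{\left(-7 \right)}\right) = \left(\frac{5}{2} - \frac{3}{5}\right) \left(-90 - -3\right) = \left(\frac{5}{2} - \frac{3}{5}\right) \left(-90 + \left(-18 + 21\right)\right) = \left(\frac{5}{2} - \frac{3}{5}\right) \left(-90 + 3\right) = \frac{19}{10} \left(-87\right) = - \frac{1653}{10}$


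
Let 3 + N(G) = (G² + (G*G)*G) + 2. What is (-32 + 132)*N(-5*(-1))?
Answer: 14900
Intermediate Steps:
N(G) = -1 + G² + G³ (N(G) = -3 + ((G² + (G*G)*G) + 2) = -3 + ((G² + G²*G) + 2) = -3 + ((G² + G³) + 2) = -3 + (2 + G² + G³) = -1 + G² + G³)
(-32 + 132)*N(-5*(-1)) = (-32 + 132)*(-1 + (-5*(-1))² + (-5*(-1))³) = 100*(-1 + 5² + 5³) = 100*(-1 + 25 + 125) = 100*149 = 14900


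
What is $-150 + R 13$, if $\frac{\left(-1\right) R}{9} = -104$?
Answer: $12018$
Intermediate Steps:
$R = 936$ ($R = \left(-9\right) \left(-104\right) = 936$)
$-150 + R 13 = -150 + 936 \cdot 13 = -150 + 12168 = 12018$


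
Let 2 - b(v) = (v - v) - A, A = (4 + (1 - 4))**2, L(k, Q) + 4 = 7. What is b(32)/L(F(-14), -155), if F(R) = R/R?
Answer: 1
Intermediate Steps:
F(R) = 1
L(k, Q) = 3 (L(k, Q) = -4 + 7 = 3)
A = 1 (A = (4 - 3)**2 = 1**2 = 1)
b(v) = 3 (b(v) = 2 - ((v - v) - 1*1) = 2 - (0 - 1) = 2 - 1*(-1) = 2 + 1 = 3)
b(32)/L(F(-14), -155) = 3/3 = 3*(1/3) = 1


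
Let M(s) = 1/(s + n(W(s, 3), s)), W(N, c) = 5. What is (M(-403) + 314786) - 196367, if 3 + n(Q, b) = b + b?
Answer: 143523827/1212 ≈ 1.1842e+5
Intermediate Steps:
n(Q, b) = -3 + 2*b (n(Q, b) = -3 + (b + b) = -3 + 2*b)
M(s) = 1/(-3 + 3*s) (M(s) = 1/(s + (-3 + 2*s)) = 1/(-3 + 3*s))
(M(-403) + 314786) - 196367 = (1/(3*(-1 - 403)) + 314786) - 196367 = ((1/3)/(-404) + 314786) - 196367 = ((1/3)*(-1/404) + 314786) - 196367 = (-1/1212 + 314786) - 196367 = 381520631/1212 - 196367 = 143523827/1212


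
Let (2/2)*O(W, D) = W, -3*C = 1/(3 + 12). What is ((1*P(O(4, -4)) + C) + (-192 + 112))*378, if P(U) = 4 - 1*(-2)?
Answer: -139902/5 ≈ -27980.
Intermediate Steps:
C = -1/45 (C = -1/(3*(3 + 12)) = -1/3/15 = -1/3*1/15 = -1/45 ≈ -0.022222)
O(W, D) = W
P(U) = 6 (P(U) = 4 + 2 = 6)
((1*P(O(4, -4)) + C) + (-192 + 112))*378 = ((1*6 - 1/45) + (-192 + 112))*378 = ((6 - 1/45) - 80)*378 = (269/45 - 80)*378 = -3331/45*378 = -139902/5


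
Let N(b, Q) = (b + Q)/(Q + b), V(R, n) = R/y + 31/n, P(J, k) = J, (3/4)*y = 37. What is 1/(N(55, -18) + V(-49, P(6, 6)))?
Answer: 444/2297 ≈ 0.19330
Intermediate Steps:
y = 148/3 (y = (4/3)*37 = 148/3 ≈ 49.333)
V(R, n) = 31/n + 3*R/148 (V(R, n) = R/(148/3) + 31/n = R*(3/148) + 31/n = 3*R/148 + 31/n = 31/n + 3*R/148)
N(b, Q) = 1 (N(b, Q) = (Q + b)/(Q + b) = 1)
1/(N(55, -18) + V(-49, P(6, 6))) = 1/(1 + (31/6 + (3/148)*(-49))) = 1/(1 + (31*(1/6) - 147/148)) = 1/(1 + (31/6 - 147/148)) = 1/(1 + 1853/444) = 1/(2297/444) = 444/2297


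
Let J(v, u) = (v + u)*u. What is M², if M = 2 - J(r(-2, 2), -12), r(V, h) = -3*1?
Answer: 31684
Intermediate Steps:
r(V, h) = -3
J(v, u) = u*(u + v) (J(v, u) = (u + v)*u = u*(u + v))
M = -178 (M = 2 - (-12)*(-12 - 3) = 2 - (-12)*(-15) = 2 - 1*180 = 2 - 180 = -178)
M² = (-178)² = 31684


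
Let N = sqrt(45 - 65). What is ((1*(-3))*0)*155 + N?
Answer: 2*I*sqrt(5) ≈ 4.4721*I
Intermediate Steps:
N = 2*I*sqrt(5) (N = sqrt(-20) = 2*I*sqrt(5) ≈ 4.4721*I)
((1*(-3))*0)*155 + N = ((1*(-3))*0)*155 + 2*I*sqrt(5) = -3*0*155 + 2*I*sqrt(5) = 0*155 + 2*I*sqrt(5) = 0 + 2*I*sqrt(5) = 2*I*sqrt(5)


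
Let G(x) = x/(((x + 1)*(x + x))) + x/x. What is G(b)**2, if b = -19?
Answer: 1225/1296 ≈ 0.94522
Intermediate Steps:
G(x) = 1 + 1/(2*(1 + x)) (G(x) = x/(((1 + x)*(2*x))) + 1 = x/((2*x*(1 + x))) + 1 = x*(1/(2*x*(1 + x))) + 1 = 1/(2*(1 + x)) + 1 = 1 + 1/(2*(1 + x)))
G(b)**2 = ((3/2 - 19)/(1 - 19))**2 = (-35/2/(-18))**2 = (-1/18*(-35/2))**2 = (35/36)**2 = 1225/1296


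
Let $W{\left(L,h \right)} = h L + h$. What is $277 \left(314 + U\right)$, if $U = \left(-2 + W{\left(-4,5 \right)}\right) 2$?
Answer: $77560$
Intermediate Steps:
$W{\left(L,h \right)} = h + L h$ ($W{\left(L,h \right)} = L h + h = h + L h$)
$U = -34$ ($U = \left(-2 + 5 \left(1 - 4\right)\right) 2 = \left(-2 + 5 \left(-3\right)\right) 2 = \left(-2 - 15\right) 2 = \left(-17\right) 2 = -34$)
$277 \left(314 + U\right) = 277 \left(314 - 34\right) = 277 \cdot 280 = 77560$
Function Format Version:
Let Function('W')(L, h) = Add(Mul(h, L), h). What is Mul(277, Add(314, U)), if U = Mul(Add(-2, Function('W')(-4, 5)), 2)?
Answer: 77560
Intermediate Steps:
Function('W')(L, h) = Add(h, Mul(L, h)) (Function('W')(L, h) = Add(Mul(L, h), h) = Add(h, Mul(L, h)))
U = -34 (U = Mul(Add(-2, Mul(5, Add(1, -4))), 2) = Mul(Add(-2, Mul(5, -3)), 2) = Mul(Add(-2, -15), 2) = Mul(-17, 2) = -34)
Mul(277, Add(314, U)) = Mul(277, Add(314, -34)) = Mul(277, 280) = 77560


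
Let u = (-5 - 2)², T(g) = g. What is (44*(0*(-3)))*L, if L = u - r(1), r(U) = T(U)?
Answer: 0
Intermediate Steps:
r(U) = U
u = 49 (u = (-7)² = 49)
L = 48 (L = 49 - 1*1 = 49 - 1 = 48)
(44*(0*(-3)))*L = (44*(0*(-3)))*48 = (44*0)*48 = 0*48 = 0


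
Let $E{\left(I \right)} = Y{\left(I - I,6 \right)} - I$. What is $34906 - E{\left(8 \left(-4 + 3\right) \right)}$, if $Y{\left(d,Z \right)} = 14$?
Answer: $34884$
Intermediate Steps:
$E{\left(I \right)} = 14 - I$
$34906 - E{\left(8 \left(-4 + 3\right) \right)} = 34906 - \left(14 - 8 \left(-4 + 3\right)\right) = 34906 - \left(14 - 8 \left(-1\right)\right) = 34906 - \left(14 - -8\right) = 34906 - \left(14 + 8\right) = 34906 - 22 = 34884$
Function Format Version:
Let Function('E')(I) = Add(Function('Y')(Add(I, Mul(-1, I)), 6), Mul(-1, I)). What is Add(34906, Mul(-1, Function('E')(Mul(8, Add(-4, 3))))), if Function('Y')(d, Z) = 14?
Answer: 34884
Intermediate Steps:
Function('E')(I) = Add(14, Mul(-1, I))
Add(34906, Mul(-1, Function('E')(Mul(8, Add(-4, 3))))) = Add(34906, Mul(-1, Add(14, Mul(-1, Mul(8, Add(-4, 3)))))) = Add(34906, Mul(-1, Add(14, Mul(-1, Mul(8, -1))))) = Add(34906, Mul(-1, Add(14, Mul(-1, -8)))) = Add(34906, Mul(-1, Add(14, 8))) = Add(34906, Mul(-1, 22)) = Add(34906, -22) = 34884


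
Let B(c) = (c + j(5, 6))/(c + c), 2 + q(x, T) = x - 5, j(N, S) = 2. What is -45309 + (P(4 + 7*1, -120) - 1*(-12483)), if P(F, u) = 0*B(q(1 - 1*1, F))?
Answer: -32826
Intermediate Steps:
q(x, T) = -7 + x (q(x, T) = -2 + (x - 5) = -2 + (-5 + x) = -7 + x)
B(c) = (2 + c)/(2*c) (B(c) = (c + 2)/(c + c) = (2 + c)/((2*c)) = (2 + c)*(1/(2*c)) = (2 + c)/(2*c))
P(F, u) = 0 (P(F, u) = 0*((2 + (-7 + (1 - 1*1)))/(2*(-7 + (1 - 1*1)))) = 0*((2 + (-7 + (1 - 1)))/(2*(-7 + (1 - 1)))) = 0*((2 + (-7 + 0))/(2*(-7 + 0))) = 0*((½)*(2 - 7)/(-7)) = 0*((½)*(-⅐)*(-5)) = 0*(5/14) = 0)
-45309 + (P(4 + 7*1, -120) - 1*(-12483)) = -45309 + (0 - 1*(-12483)) = -45309 + (0 + 12483) = -45309 + 12483 = -32826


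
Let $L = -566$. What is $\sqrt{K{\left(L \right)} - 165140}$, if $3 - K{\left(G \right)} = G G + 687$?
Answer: $6 i \sqrt{13505} \approx 697.27 i$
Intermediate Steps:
$K{\left(G \right)} = -684 - G^{2}$ ($K{\left(G \right)} = 3 - \left(G G + 687\right) = 3 - \left(G^{2} + 687\right) = 3 - \left(687 + G^{2}\right) = -684 - G^{2}$)
$\sqrt{K{\left(L \right)} - 165140} = \sqrt{\left(-684 - \left(-566\right)^{2}\right) - 165140} = \sqrt{\left(-684 - 320356\right) - 165140} = \sqrt{-321040 - 165140} = \sqrt{-486180} = 6 i \sqrt{13505}$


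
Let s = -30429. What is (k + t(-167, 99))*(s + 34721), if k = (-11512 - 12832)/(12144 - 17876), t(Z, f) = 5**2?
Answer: 179882012/1433 ≈ 1.2553e+5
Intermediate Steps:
t(Z, f) = 25
k = 6086/1433 (k = -24344/(-5732) = -24344*(-1/5732) = 6086/1433 ≈ 4.2470)
(k + t(-167, 99))*(s + 34721) = (6086/1433 + 25)*(-30429 + 34721) = (41911/1433)*4292 = 179882012/1433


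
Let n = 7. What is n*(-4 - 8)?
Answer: -84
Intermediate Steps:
n*(-4 - 8) = 7*(-4 - 8) = 7*(-12) = -84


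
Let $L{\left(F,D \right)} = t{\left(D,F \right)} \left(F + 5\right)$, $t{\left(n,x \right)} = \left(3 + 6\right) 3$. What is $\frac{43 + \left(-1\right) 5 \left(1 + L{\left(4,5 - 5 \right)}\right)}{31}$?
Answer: $- \frac{1177}{31} \approx -37.968$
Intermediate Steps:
$t{\left(n,x \right)} = 27$ ($t{\left(n,x \right)} = 9 \cdot 3 = 27$)
$L{\left(F,D \right)} = 135 + 27 F$ ($L{\left(F,D \right)} = 27 \left(F + 5\right) = 27 \left(5 + F\right) = 135 + 27 F$)
$\frac{43 + \left(-1\right) 5 \left(1 + L{\left(4,5 - 5 \right)}\right)}{31} = \frac{43 + \left(-1\right) 5 \left(1 + \left(135 + 27 \cdot 4\right)\right)}{31} = \left(43 - 5 \left(1 + \left(135 + 108\right)\right)\right) \frac{1}{31} = \left(43 - 5 \left(1 + 243\right)\right) \frac{1}{31} = \left(43 - 1220\right) \frac{1}{31} = \left(-1177\right) \frac{1}{31} = - \frac{1177}{31}$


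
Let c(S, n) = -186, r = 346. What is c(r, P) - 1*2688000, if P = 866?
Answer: -2688186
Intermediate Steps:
c(r, P) - 1*2688000 = -186 - 1*2688000 = -186 - 2688000 = -2688186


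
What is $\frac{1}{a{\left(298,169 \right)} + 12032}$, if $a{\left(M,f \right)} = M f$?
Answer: $\frac{1}{62394} \approx 1.6027 \cdot 10^{-5}$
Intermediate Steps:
$\frac{1}{a{\left(298,169 \right)} + 12032} = \frac{1}{298 \cdot 169 + 12032} = \frac{1}{50362 + 12032} = \frac{1}{62394}$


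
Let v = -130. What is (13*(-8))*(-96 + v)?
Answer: 23504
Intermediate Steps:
(13*(-8))*(-96 + v) = (13*(-8))*(-96 - 130) = -104*(-226) = 23504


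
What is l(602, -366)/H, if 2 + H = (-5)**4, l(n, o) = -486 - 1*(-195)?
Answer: -291/623 ≈ -0.46709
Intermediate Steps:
l(n, o) = -291 (l(n, o) = -486 + 195 = -291)
H = 623 (H = -2 + (-5)**4 = -2 + 625 = 623)
l(602, -366)/H = -291/623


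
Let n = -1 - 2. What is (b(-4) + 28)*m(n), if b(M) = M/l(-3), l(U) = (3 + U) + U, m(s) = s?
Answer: -88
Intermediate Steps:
n = -3
l(U) = 3 + 2*U
b(M) = -M/3 (b(M) = M/(3 + 2*(-3)) = M/(3 - 6) = M/(-3) = M*(-⅓) = -M/3)
(b(-4) + 28)*m(n) = (-⅓*(-4) + 28)*(-3) = (4/3 + 28)*(-3) = (88/3)*(-3) = -88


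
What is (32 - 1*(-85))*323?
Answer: 37791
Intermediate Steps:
(32 - 1*(-85))*323 = (32 + 85)*323 = 117*323 = 37791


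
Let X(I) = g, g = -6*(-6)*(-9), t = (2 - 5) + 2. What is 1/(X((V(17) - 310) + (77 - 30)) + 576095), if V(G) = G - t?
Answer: 1/575771 ≈ 1.7368e-6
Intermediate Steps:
t = -1 (t = -3 + 2 = -1)
V(G) = 1 + G (V(G) = G - 1*(-1) = G + 1 = 1 + G)
g = -324 (g = 36*(-9) = -324)
X(I) = -324
1/(X((V(17) - 310) + (77 - 30)) + 576095) = 1/(-324 + 576095) = 1/575771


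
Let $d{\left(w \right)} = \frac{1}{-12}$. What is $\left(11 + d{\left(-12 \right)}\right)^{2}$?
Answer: $\frac{17161}{144} \approx 119.17$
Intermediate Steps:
$d{\left(w \right)} = - \frac{1}{12}$
$\left(11 + d{\left(-12 \right)}\right)^{2} = \left(11 - \frac{1}{12}\right)^{2} = \left(\frac{131}{12}\right)^{2} = \frac{17161}{144}$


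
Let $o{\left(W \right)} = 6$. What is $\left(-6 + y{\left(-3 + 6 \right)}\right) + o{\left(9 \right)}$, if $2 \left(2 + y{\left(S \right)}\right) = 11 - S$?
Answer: $2$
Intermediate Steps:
$y{\left(S \right)} = \frac{7}{2} - \frac{S}{2}$ ($y{\left(S \right)} = -2 + \frac{11 - S}{2} = -2 - \left(- \frac{11}{2} + \frac{S}{2}\right) = \frac{7}{2} - \frac{S}{2}$)
$\left(-6 + y{\left(-3 + 6 \right)}\right) + o{\left(9 \right)} = \left(-6 + \left(\frac{7}{2} - \frac{-3 + 6}{2}\right)\right) + 6 = \left(-6 + \left(\frac{7}{2} - \frac{3}{2}\right)\right) + 6 = \left(-6 + 2\right) + 6 = -4 + 6 = 2$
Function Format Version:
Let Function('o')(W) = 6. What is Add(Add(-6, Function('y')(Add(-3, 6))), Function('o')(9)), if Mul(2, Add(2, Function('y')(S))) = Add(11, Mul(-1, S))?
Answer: 2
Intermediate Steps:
Function('y')(S) = Add(Rational(7, 2), Mul(Rational(-1, 2), S)) (Function('y')(S) = Add(-2, Mul(Rational(1, 2), Add(11, Mul(-1, S)))) = Add(-2, Add(Rational(11, 2), Mul(Rational(-1, 2), S))) = Add(Rational(7, 2), Mul(Rational(-1, 2), S)))
Add(Add(-6, Function('y')(Add(-3, 6))), Function('o')(9)) = Add(Add(-6, Add(Rational(7, 2), Mul(Rational(-1, 2), Add(-3, 6)))), 6) = Add(Add(-6, Add(Rational(7, 2), Mul(Rational(-1, 2), 3))), 6) = Add(Add(-6, Add(Rational(7, 2), Rational(-3, 2))), 6) = Add(Add(-6, 2), 6) = Add(-4, 6) = 2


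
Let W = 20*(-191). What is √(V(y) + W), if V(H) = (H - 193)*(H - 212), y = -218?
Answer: √172910 ≈ 415.82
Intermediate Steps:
W = -3820
V(H) = (-212 + H)*(-193 + H) (V(H) = (-193 + H)*(-212 + H) = (-212 + H)*(-193 + H))
√(V(y) + W) = √((40916 + (-218)² - 405*(-218)) - 3820) = √((40916 + 47524 + 88290) - 3820) = √(176730 - 3820) = √172910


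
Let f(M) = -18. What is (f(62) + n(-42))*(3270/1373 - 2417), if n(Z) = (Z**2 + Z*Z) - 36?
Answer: -11517251454/1373 ≈ -8.3884e+6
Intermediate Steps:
n(Z) = -36 + 2*Z**2 (n(Z) = (Z**2 + Z**2) - 36 = 2*Z**2 - 36 = -36 + 2*Z**2)
(f(62) + n(-42))*(3270/1373 - 2417) = (-18 + (-36 + 2*(-42)**2))*(3270/1373 - 2417) = (-18 + (-36 + 2*1764))*(3270*(1/1373) - 2417) = (-18 + (-36 + 3528))*(3270/1373 - 2417) = (-18 + 3492)*(-3315271/1373) = 3474*(-3315271/1373) = -11517251454/1373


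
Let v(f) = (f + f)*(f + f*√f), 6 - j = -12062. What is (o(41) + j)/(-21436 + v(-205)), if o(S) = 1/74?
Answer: 27958184131/53728551943352 - 37529711825*I*√205/53728551943352 ≈ 0.00052036 - 0.010001*I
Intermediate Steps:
j = 12068 (j = 6 - 1*(-12062) = 6 + 12062 = 12068)
o(S) = 1/74
v(f) = 2*f*(f + f^(3/2)) (v(f) = (2*f)*(f + f^(3/2)) = 2*f*(f + f^(3/2)))
(o(41) + j)/(-21436 + v(-205)) = (1/74 + 12068)/(-21436 + (2*(-205)² + 2*(-205)^(5/2))) = 893033/(74*(-21436 + (2*42025 + 2*(42025*I*√205)))) = 893033/(74*(-21436 + (84050 + 84050*I*√205))) = 893033/(74*(62614 + 84050*I*√205))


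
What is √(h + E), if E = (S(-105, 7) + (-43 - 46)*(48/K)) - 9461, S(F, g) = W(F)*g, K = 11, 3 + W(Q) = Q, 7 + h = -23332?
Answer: 34*I*√3553/11 ≈ 184.24*I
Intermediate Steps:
h = -23339 (h = -7 - 23332 = -23339)
W(Q) = -3 + Q
S(F, g) = g*(-3 + F) (S(F, g) = (-3 + F)*g = g*(-3 + F))
E = -116659/11 (E = (7*(-3 - 105) + (-43 - 46)*(48/11)) - 9461 = (7*(-108) - 4272/11) - 9461 = (-756 - 89*48/11) - 9461 = (-756 - 4272/11) - 9461 = -12588/11 - 9461 = -116659/11 ≈ -10605.)
√(h + E) = √(-23339 - 116659/11) = √(-373388/11) = 34*I*√3553/11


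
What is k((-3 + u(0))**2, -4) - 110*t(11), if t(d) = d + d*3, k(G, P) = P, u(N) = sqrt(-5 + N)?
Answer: -4844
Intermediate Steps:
t(d) = 4*d (t(d) = d + 3*d = 4*d)
k((-3 + u(0))**2, -4) - 110*t(11) = -4 - 440*11 = -4 - 110*44 = -4 - 4840 = -4844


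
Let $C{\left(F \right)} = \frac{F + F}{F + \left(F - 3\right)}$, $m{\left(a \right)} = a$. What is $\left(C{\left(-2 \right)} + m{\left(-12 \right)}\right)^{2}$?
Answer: $\frac{6400}{49} \approx 130.61$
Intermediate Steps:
$C{\left(F \right)} = \frac{2 F}{-3 + 2 F}$ ($C{\left(F \right)} = \frac{2 F}{F + \left(F - 3\right)} = \frac{2 F}{F + \left(-3 + F\right)} = \frac{2 F}{-3 + 2 F}$)
$\left(C{\left(-2 \right)} + m{\left(-12 \right)}\right)^{2} = \left(2 \left(-2\right) \frac{1}{-3 + 2 \left(-2\right)} - 12\right)^{2} = \left(2 \left(-2\right) \frac{1}{-3 - 4} - 12\right)^{2} = \left(2 \left(-2\right) \frac{1}{-7} - 12\right)^{2} = \left(2 \left(-2\right) \left(- \frac{1}{7}\right) - 12\right)^{2} = \left(\frac{4}{7} - 12\right)^{2} = \left(- \frac{80}{7}\right)^{2} = \frac{6400}{49}$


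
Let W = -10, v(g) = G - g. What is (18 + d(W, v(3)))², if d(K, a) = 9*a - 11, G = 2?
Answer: 4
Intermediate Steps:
v(g) = 2 - g
d(K, a) = -11 + 9*a
(18 + d(W, v(3)))² = (18 + (-11 + 9*(2 - 1*3)))² = (18 + (-11 + 9*(2 - 3)))² = (18 + (-11 + 9*(-1)))² = (18 + (-11 - 9))² = (18 - 20)² = (-2)² = 4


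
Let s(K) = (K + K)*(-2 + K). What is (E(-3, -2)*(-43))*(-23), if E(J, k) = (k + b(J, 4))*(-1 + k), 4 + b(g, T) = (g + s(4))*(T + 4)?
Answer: -290766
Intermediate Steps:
s(K) = 2*K*(-2 + K) (s(K) = (2*K)*(-2 + K) = 2*K*(-2 + K))
b(g, T) = -4 + (4 + T)*(16 + g) (b(g, T) = -4 + (g + 2*4*(-2 + 4))*(T + 4) = -4 + (g + 2*4*2)*(4 + T) = -4 + (g + 16)*(4 + T) = -4 + (16 + g)*(4 + T) = -4 + (4 + T)*(16 + g))
E(J, k) = (-1 + k)*(124 + k + 8*J) (E(J, k) = (k + (60 + 4*J + 16*4 + 4*J))*(-1 + k) = (k + (60 + 4*J + 64 + 4*J))*(-1 + k) = (k + (124 + 8*J))*(-1 + k) = (124 + k + 8*J)*(-1 + k) = (-1 + k)*(124 + k + 8*J))
(E(-3, -2)*(-43))*(-23) = ((-124 + (-2)**2 - 8*(-3) + 123*(-2) + 8*(-3)*(-2))*(-43))*(-23) = ((-124 + 4 + 24 - 246 + 48)*(-43))*(-23) = -294*(-43)*(-23) = 12642*(-23) = -290766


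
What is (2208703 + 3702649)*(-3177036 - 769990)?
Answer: -23332260039152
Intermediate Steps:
(2208703 + 3702649)*(-3177036 - 769990) = 5911352*(-3947026) = -23332260039152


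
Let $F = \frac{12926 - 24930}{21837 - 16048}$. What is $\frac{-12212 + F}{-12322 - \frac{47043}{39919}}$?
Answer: $\frac{2822563590968}{2847776755229} \approx 0.99115$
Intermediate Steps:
$F = - \frac{12004}{5789} \approx -2.0736$
$\frac{-12212 + F}{-12322 - \frac{47043}{39919}} = \frac{-12212 - \frac{12004}{5789}}{-12322 - \frac{47043}{39919}} = - \frac{70707272}{5789 \left(-12322 - \frac{47043}{39919}\right)} = - \frac{70707272}{5789 \left(- \frac{491928961}{39919}\right)} = \left(- \frac{70707272}{5789}\right) \left(- \frac{39919}{491928961}\right) = \frac{2822563590968}{2847776755229}$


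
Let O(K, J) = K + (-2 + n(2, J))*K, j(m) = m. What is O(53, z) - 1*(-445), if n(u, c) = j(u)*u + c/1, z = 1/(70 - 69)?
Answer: 657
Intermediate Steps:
z = 1 (z = 1/1 = 1)
n(u, c) = c + u² (n(u, c) = u*u + c/1 = u² + 1*c = u² + c = c + u²)
O(K, J) = K + K*(2 + J) (O(K, J) = K + (-2 + (J + 2²))*K = K + (-2 + (J + 4))*K = K + (-2 + (4 + J))*K = K + (2 + J)*K = K + K*(2 + J))
O(53, z) - 1*(-445) = 53*(3 + 1) - 1*(-445) = 53*4 + 445 = 212 + 445 = 657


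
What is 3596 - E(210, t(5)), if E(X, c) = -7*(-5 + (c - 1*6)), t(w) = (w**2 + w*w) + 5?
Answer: 3904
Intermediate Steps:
t(w) = 5 + 2*w**2 (t(w) = (w**2 + w**2) + 5 = 2*w**2 + 5 = 5 + 2*w**2)
E(X, c) = 77 - 7*c (E(X, c) = -7*(-5 + (c - 6)) = -7*(-5 + (-6 + c)) = -7*(-11 + c) = 77 - 7*c)
3596 - E(210, t(5)) = 3596 - (77 - 7*(5 + 2*5**2)) = 3596 - (77 - 7*(5 + 2*25)) = 3596 - (77 - 7*(5 + 50)) = 3596 - (77 - 7*55) = 3596 - (77 - 385) = 3596 - 1*(-308) = 3596 + 308 = 3904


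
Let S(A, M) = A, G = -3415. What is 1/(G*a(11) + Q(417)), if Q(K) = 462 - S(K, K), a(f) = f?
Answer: -1/37520 ≈ -2.6652e-5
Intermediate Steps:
Q(K) = 462 - K
1/(G*a(11) + Q(417)) = 1/(-3415*11 + (462 - 1*417)) = 1/(-37565 + (462 - 417)) = 1/(-37565 + 45) = 1/(-37520) = -1/37520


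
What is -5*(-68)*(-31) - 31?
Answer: -10571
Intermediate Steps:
-5*(-68)*(-31) - 31 = 340*(-31) - 31 = -10540 - 31 = -10571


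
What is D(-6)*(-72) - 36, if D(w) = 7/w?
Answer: 48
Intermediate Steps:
D(-6)*(-72) - 36 = (7/(-6))*(-72) - 36 = (7*(-1/6))*(-72) - 36 = -7/6*(-72) - 36 = 84 - 36 = 48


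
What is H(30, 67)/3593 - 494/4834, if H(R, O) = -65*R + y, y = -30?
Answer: -5673131/8684281 ≈ -0.65326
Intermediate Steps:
H(R, O) = -30 - 65*R (H(R, O) = -65*R - 30 = -30 - 65*R)
H(30, 67)/3593 - 494/4834 = (-30 - 65*30)/3593 - 494/4834 = (-30 - 1950)*(1/3593) - 494*1/4834 = -1980*1/3593 - 247/2417 = -1980/3593 - 247/2417 = -5673131/8684281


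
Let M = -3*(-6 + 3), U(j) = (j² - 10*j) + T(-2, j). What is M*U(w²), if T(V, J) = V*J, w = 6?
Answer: 7776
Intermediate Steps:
T(V, J) = J*V
U(j) = j² - 12*j (U(j) = (j² - 10*j) + j*(-2) = (j² - 10*j) - 2*j = j² - 12*j)
M = 9 (M = -3*(-3) = 9)
M*U(w²) = 9*(6²*(-12 + 6²)) = 9*(36*(-12 + 36)) = 9*(36*24) = 9*864 = 7776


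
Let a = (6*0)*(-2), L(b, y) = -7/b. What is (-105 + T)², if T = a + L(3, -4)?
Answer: 103684/9 ≈ 11520.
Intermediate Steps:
a = 0 (a = 0*(-2) = 0)
T = -7/3 (T = 0 - 7/3 = -7/3 ≈ -2.3333)
(-105 + T)² = (-105 - 7/3)² = (-322/3)² = 103684/9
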